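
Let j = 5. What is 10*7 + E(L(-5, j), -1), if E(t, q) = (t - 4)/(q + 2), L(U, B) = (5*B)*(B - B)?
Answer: 66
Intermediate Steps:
L(U, B) = 0 (L(U, B) = (5*B)*0 = 0)
E(t, q) = (-4 + t)/(2 + q)
10*7 + E(L(-5, j), -1) = 10*7 + (-4 + 0)/(2 - 1) = 70 - 4/1 = 70 + 1*(-4) = 70 - 4 = 66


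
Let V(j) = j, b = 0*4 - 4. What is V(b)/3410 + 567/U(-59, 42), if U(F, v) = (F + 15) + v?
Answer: -966739/3410 ≈ -283.50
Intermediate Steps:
b = -4 (b = 0 - 4 = -4)
U(F, v) = 15 + F + v (U(F, v) = (15 + F) + v = 15 + F + v)
V(b)/3410 + 567/U(-59, 42) = -4/3410 + 567/(15 - 59 + 42) = -4*1/3410 + 567/(-2) = -2/1705 + 567*(-½) = -2/1705 - 567/2 = -966739/3410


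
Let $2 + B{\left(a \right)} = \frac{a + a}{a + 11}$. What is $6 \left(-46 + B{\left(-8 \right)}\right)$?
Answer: $-320$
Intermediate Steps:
$B{\left(a \right)} = -2 + \frac{2 a}{11 + a}$ ($B{\left(a \right)} = -2 + \frac{a + a}{a + 11} = -2 + \frac{2 a}{11 + a}$)
$6 \left(-46 + B{\left(-8 \right)}\right) = 6 \left(-46 - \frac{22}{11 - 8}\right) = 6 \left(-46 - \frac{22}{3}\right) = 6 \left(- \frac{160}{3}\right) = -320$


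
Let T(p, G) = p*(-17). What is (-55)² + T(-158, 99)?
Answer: 5711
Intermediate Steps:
T(p, G) = -17*p
(-55)² + T(-158, 99) = (-55)² - 17*(-158) = 3025 + 2686 = 5711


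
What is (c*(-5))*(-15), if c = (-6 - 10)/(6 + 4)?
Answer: -120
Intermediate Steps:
c = -8/5 (c = -16/10 = -16*1/10 = -8/5 ≈ -1.6000)
(c*(-5))*(-15) = -8/5*(-5)*(-15) = 8*(-15) = -120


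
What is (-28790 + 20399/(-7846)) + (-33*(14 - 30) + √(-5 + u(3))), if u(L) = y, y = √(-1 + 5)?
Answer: -221764051/7846 + I*√3 ≈ -28265.0 + 1.732*I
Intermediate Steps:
y = 2 (y = √4 = 2)
u(L) = 2
(-28790 + 20399/(-7846)) + (-33*(14 - 30) + √(-5 + u(3))) = (-28790 + 20399/(-7846)) + (-33*(14 - 30) + √(-5 + 2)) = (-28790 + 20399*(-1/7846)) + (-33*(-16) + √(-3)) = (-28790 - 20399/7846) + (528 + I*√3) = -225906739/7846 + (528 + I*√3) = -221764051/7846 + I*√3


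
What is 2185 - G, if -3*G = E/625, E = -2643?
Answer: 1364744/625 ≈ 2183.6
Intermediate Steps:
G = 881/625 (G = -(-881)/625 = -⅓*(-2643/625) = 881/625 ≈ 1.4096)
2185 - G = 2185 - 1*881/625 = 2185 - 881/625 = 1364744/625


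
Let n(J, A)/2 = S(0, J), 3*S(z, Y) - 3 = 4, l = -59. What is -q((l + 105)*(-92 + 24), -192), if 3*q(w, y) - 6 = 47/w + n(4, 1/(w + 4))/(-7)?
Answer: -49907/28152 ≈ -1.7728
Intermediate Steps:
S(z, Y) = 7/3 (S(z, Y) = 1 + (⅓)*4 = 1 + 4/3 = 7/3)
n(J, A) = 14/3 (n(J, A) = 2*(7/3) = 14/3)
q(w, y) = 16/9 + 47/(3*w) (q(w, y) = 2 + (47/w + (14/3)/(-7))/3 = 2 + (47/w + (14/3)*(-⅐))/3 = 2 + (47/w - ⅔)/3 = 2 + (-⅔ + 47/w)/3 = 2 + (-2/9 + 47/(3*w)) = 16/9 + 47/(3*w))
-q((l + 105)*(-92 + 24), -192) = -(141 + 16*((-59 + 105)*(-92 + 24)))/(9*((-59 + 105)*(-92 + 24))) = -(141 + 16*(46*(-68)))/(9*(46*(-68))) = -(141 + 16*(-3128))/(9*(-3128)) = -(-1)*(141 - 50048)/(9*3128) = -(-1)*(-49907)/(9*3128) = -1*49907/28152 = -49907/28152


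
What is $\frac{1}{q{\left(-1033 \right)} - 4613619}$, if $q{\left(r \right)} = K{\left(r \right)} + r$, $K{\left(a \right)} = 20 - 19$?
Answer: $- \frac{1}{4614651} \approx -2.167 \cdot 10^{-7}$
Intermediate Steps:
$K{\left(a \right)} = 1$
$q{\left(r \right)} = 1 + r$
$\frac{1}{q{\left(-1033 \right)} - 4613619} = \frac{1}{\left(1 - 1033\right) - 4613619} = \frac{1}{-1032 - 4613619} = \frac{1}{-4614651} = - \frac{1}{4614651}$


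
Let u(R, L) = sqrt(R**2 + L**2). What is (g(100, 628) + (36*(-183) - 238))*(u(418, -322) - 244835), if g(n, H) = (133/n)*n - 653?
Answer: 1798557910 - 14692*sqrt(69602) ≈ 1.7947e+9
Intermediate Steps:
g(n, H) = -520 (g(n, H) = 133 - 653 = -520)
u(R, L) = sqrt(L**2 + R**2)
(g(100, 628) + (36*(-183) - 238))*(u(418, -322) - 244835) = (-520 + (36*(-183) - 238))*(sqrt((-322)**2 + 418**2) - 244835) = (-520 + (-6588 - 238))*(sqrt(103684 + 174724) - 244835) = (-520 - 6826)*(sqrt(278408) - 244835) = -7346*(2*sqrt(69602) - 244835) = -7346*(-244835 + 2*sqrt(69602)) = 1798557910 - 14692*sqrt(69602)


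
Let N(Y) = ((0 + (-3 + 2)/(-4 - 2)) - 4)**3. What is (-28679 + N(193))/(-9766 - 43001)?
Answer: 6206831/11397672 ≈ 0.54457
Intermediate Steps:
N(Y) = -12167/216 (N(Y) = ((0 - 1/(-6)) - 4)**3 = ((0 - 1*(-1/6)) - 4)**3 = ((0 + 1/6) - 4)**3 = (1/6 - 4)**3 = (-23/6)**3 = -12167/216)
(-28679 + N(193))/(-9766 - 43001) = (-28679 - 12167/216)/(-9766 - 43001) = -6206831/216/(-52767) = -6206831/216*(-1/52767) = 6206831/11397672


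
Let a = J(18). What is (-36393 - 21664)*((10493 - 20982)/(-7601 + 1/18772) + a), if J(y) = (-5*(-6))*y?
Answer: -4484747880643336/142685971 ≈ -3.1431e+7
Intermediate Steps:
J(y) = 30*y
a = 540 (a = 30*18 = 540)
(-36393 - 21664)*((10493 - 20982)/(-7601 + 1/18772) + a) = (-36393 - 21664)*((10493 - 20982)/(-7601 + 1/18772) + 540) = -58057*(-10489/(-7601 + 1/18772) + 540) = -58057*(-10489/(-142685971/18772) + 540) = -58057*(-10489*(-18772/142685971) + 540) = -58057*(196899508/142685971 + 540) = -58057*77247323848/142685971 = -4484747880643336/142685971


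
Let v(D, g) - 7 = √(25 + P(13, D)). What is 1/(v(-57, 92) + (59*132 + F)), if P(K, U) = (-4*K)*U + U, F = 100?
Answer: 7895/62328093 - 2*√733/62328093 ≈ 0.00012580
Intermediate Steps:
P(K, U) = U - 4*K*U (P(K, U) = -4*K*U + U = U - 4*K*U)
v(D, g) = 7 + √(25 - 51*D) (v(D, g) = 7 + √(25 + D*(1 - 4*13)) = 7 + √(25 + D*(1 - 52)) = 7 + √(25 + D*(-51)) = 7 + √(25 - 51*D))
1/(v(-57, 92) + (59*132 + F)) = 1/((7 + √(25 - 51*(-57))) + (59*132 + 100)) = 1/((7 + √(25 + 2907)) + (7788 + 100)) = 1/((7 + √2932) + 7888) = 1/((7 + 2*√733) + 7888) = 1/(7895 + 2*√733)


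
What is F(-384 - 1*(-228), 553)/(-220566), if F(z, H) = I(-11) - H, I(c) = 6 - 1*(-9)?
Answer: 269/110283 ≈ 0.0024392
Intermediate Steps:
I(c) = 15 (I(c) = 6 + 9 = 15)
F(z, H) = 15 - H
F(-384 - 1*(-228), 553)/(-220566) = (15 - 1*553)/(-220566) = (15 - 553)*(-1/220566) = -538*(-1/220566) = 269/110283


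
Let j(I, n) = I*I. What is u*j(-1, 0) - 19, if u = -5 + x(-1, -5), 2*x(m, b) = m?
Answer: -49/2 ≈ -24.500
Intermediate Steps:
j(I, n) = I²
x(m, b) = m/2
u = -11/2 (u = -5 + (½)*(-1) = -5 - ½ = -11/2 ≈ -5.5000)
u*j(-1, 0) - 19 = -11/2*(-1)² - 19 = -11/2*1 - 19 = -11/2 - 19 = -49/2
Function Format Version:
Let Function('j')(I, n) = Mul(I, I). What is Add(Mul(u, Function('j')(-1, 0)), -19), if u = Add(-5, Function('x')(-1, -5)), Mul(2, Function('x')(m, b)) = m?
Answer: Rational(-49, 2) ≈ -24.500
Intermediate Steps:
Function('j')(I, n) = Pow(I, 2)
Function('x')(m, b) = Mul(Rational(1, 2), m)
u = Rational(-11, 2) (u = Add(-5, Mul(Rational(1, 2), -1)) = Add(-5, Rational(-1, 2)) = Rational(-11, 2) ≈ -5.5000)
Add(Mul(u, Function('j')(-1, 0)), -19) = Add(Mul(Rational(-11, 2), Pow(-1, 2)), -19) = Add(Mul(Rational(-11, 2), 1), -19) = Add(Rational(-11, 2), -19) = Rational(-49, 2)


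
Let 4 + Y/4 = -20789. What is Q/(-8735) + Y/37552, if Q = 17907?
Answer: -349737771/82004180 ≈ -4.2649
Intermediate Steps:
Y = -83172 (Y = -16 + 4*(-20789) = -16 - 83156 = -83172)
Q/(-8735) + Y/37552 = 17907/(-8735) - 83172/37552 = 17907*(-1/8735) - 83172*1/37552 = -17907/8735 - 20793/9388 = -349737771/82004180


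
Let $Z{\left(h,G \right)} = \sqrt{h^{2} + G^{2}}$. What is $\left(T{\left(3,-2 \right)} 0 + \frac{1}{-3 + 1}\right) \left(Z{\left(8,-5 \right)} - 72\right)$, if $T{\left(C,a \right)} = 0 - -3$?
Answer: $36 - \frac{\sqrt{89}}{2} \approx 31.283$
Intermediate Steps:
$Z{\left(h,G \right)} = \sqrt{G^{2} + h^{2}}$
$T{\left(C,a \right)} = 3$ ($T{\left(C,a \right)} = 0 + 3 = 3$)
$\left(T{\left(3,-2 \right)} 0 + \frac{1}{-3 + 1}\right) \left(Z{\left(8,-5 \right)} - 72\right) = \left(3 \cdot 0 + \frac{1}{-3 + 1}\right) \left(\sqrt{\left(-5\right)^{2} + 8^{2}} - 72\right) = \left(0 + \frac{1}{-2}\right) \left(\sqrt{25 + 64} - 72\right) = \left(0 - \frac{1}{2}\right) \left(\sqrt{89} - 72\right) = - \frac{-72 + \sqrt{89}}{2} = 36 - \frac{\sqrt{89}}{2}$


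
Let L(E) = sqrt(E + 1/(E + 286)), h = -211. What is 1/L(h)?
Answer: -5*I*sqrt(2967)/3956 ≈ -0.068845*I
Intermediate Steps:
L(E) = sqrt(E + 1/(286 + E))
1/L(h) = 1/(sqrt((1 - 211*(286 - 211))/(286 - 211))) = 1/(sqrt((1 - 211*75)/75)) = 1/(sqrt((1 - 15825)/75)) = 1/(sqrt((1/75)*(-15824))) = 1/(sqrt(-15824/75)) = 1/(4*I*sqrt(2967)/15) = -5*I*sqrt(2967)/3956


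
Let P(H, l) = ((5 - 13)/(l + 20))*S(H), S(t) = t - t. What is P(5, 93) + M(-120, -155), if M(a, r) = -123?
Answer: -123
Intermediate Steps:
S(t) = 0
P(H, l) = 0 (P(H, l) = ((5 - 13)/(l + 20))*0 = -8/(20 + l)*0 = 0)
P(5, 93) + M(-120, -155) = 0 - 123 = -123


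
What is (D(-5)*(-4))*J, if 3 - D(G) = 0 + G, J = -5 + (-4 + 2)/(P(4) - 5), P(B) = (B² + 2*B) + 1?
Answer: 816/5 ≈ 163.20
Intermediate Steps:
P(B) = 1 + B² + 2*B
J = -51/10 (J = -5 + (-4 + 2)/((1 + 4² + 2*4) - 5) = -5 - 2/((1 + 16 + 8) - 5) = -5 - 2/(25 - 5) = -5 - 2/20 = -5 - 2*1/20 = -5 - ⅒ = -51/10 ≈ -5.1000)
D(G) = 3 - G (D(G) = 3 - (0 + G) = 3 - G)
(D(-5)*(-4))*J = ((3 - 1*(-5))*(-4))*(-51/10) = ((3 + 5)*(-4))*(-51/10) = (8*(-4))*(-51/10) = -32*(-51/10) = 816/5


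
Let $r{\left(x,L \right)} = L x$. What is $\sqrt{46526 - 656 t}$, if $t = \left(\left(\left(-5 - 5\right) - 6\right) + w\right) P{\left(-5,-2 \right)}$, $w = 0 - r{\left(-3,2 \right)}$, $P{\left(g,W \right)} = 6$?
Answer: $\sqrt{85886} \approx 293.06$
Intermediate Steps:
$w = 6$ ($w = 0 - 2 \left(-3\right) = 0 - -6 = 0 + 6 = 6$)
$t = -60$ ($t = \left(\left(\left(-5 - 5\right) - 6\right) + 6\right) 6 = \left(\left(-10 - 6\right) + 6\right) 6 = \left(-16 + 6\right) 6 = \left(-10\right) 6 = -60$)
$\sqrt{46526 - 656 t} = \sqrt{46526 - -39360} = \sqrt{46526 + 39360} = \sqrt{85886}$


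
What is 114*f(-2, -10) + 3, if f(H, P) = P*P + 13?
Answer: 12885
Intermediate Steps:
f(H, P) = 13 + P**2 (f(H, P) = P**2 + 13 = 13 + P**2)
114*f(-2, -10) + 3 = 114*(13 + (-10)**2) + 3 = 114*(13 + 100) + 3 = 114*113 + 3 = 12882 + 3 = 12885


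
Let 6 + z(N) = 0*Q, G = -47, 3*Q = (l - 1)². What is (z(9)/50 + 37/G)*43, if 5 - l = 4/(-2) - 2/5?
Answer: -45838/1175 ≈ -39.011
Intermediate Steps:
l = 37/5 (l = 5 - (4/(-2) - 2/5) = 5 - (4*(-½) - 2*⅕) = 5 - (-2 - ⅖) = 5 - 1*(-12/5) = 5 + 12/5 = 37/5 ≈ 7.4000)
Q = 1024/75 (Q = (37/5 - 1)²/3 = (32/5)²/3 = (⅓)*(1024/25) = 1024/75 ≈ 13.653)
z(N) = -6 (z(N) = -6 + 0*(1024/75) = -6 + 0 = -6)
(z(9)/50 + 37/G)*43 = (-6/50 + 37/(-47))*43 = (-6*1/50 + 37*(-1/47))*43 = (-3/25 - 37/47)*43 = -1066/1175*43 = -45838/1175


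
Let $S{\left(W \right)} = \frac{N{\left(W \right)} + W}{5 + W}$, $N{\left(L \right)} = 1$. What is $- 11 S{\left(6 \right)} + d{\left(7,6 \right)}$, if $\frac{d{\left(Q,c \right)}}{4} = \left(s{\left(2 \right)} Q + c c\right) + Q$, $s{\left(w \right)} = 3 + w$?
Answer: $305$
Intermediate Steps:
$S{\left(W \right)} = \frac{1 + W}{5 + W}$
$d{\left(Q,c \right)} = 4 c^{2} + 24 Q$ ($d{\left(Q,c \right)} = 4 \left(\left(\left(3 + 2\right) Q + c c\right) + Q\right) = 4 \left(\left(5 Q + c^{2}\right) + Q\right) = 4 \left(\left(c^{2} + 5 Q\right) + Q\right) = 4 \left(c^{2} + 6 Q\right) = 4 c^{2} + 24 Q$)
$- 11 S{\left(6 \right)} + d{\left(7,6 \right)} = - 11 \frac{1 + 6}{5 + 6} + \left(4 \cdot 6^{2} + 24 \cdot 7\right) = - 11 \cdot \frac{1}{11} \cdot 7 + \left(4 \cdot 36 + 168\right) = - 11 \cdot \frac{1}{11} \cdot 7 + \left(144 + 168\right) = \left(-11\right) \frac{7}{11} + 312 = -7 + 312 = 305$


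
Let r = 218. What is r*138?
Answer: 30084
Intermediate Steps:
r*138 = 218*138 = 30084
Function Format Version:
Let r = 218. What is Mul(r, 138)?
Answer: 30084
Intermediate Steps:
Mul(r, 138) = Mul(218, 138) = 30084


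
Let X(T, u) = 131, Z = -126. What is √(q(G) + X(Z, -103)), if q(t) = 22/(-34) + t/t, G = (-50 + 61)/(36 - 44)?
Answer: √37961/17 ≈ 11.461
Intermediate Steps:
G = -11/8 (G = 11/(-8) = 11*(-⅛) = -11/8 ≈ -1.3750)
q(t) = 6/17 (q(t) = 22*(-1/34) + 1 = -11/17 + 1 = 6/17)
√(q(G) + X(Z, -103)) = √(6/17 + 131) = √(2233/17) = √37961/17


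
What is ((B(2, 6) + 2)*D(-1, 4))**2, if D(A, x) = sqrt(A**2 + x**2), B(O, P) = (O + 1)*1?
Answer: 425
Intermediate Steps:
B(O, P) = 1 + O (B(O, P) = (1 + O)*1 = 1 + O)
((B(2, 6) + 2)*D(-1, 4))**2 = (((1 + 2) + 2)*sqrt((-1)**2 + 4**2))**2 = ((3 + 2)*sqrt(1 + 16))**2 = (5*sqrt(17))**2 = 425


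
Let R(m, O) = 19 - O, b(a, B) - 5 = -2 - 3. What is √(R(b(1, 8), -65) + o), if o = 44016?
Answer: 210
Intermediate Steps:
b(a, B) = 0 (b(a, B) = 5 + (-2 - 3) = 5 - 5 = 0)
√(R(b(1, 8), -65) + o) = √((19 - 1*(-65)) + 44016) = √((19 + 65) + 44016) = √(84 + 44016) = √44100 = 210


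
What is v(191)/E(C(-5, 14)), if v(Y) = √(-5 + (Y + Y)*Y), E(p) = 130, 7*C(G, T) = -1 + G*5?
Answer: √72957/130 ≈ 2.0777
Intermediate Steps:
C(G, T) = -⅐ + 5*G/7 (C(G, T) = (-1 + G*5)/7 = (-1 + 5*G)/7 = -⅐ + 5*G/7)
v(Y) = √(-5 + 2*Y²) (v(Y) = √(-5 + (2*Y)*Y) = √(-5 + 2*Y²))
v(191)/E(C(-5, 14)) = √(-5 + 2*191²)/130 = √(-5 + 2*36481)*(1/130) = √(-5 + 72962)*(1/130) = √72957*(1/130) = √72957/130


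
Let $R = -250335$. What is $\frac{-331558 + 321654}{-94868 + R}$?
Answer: $\frac{9904}{345203} \approx 0.02869$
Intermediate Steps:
$\frac{-331558 + 321654}{-94868 + R} = \frac{-331558 + 321654}{-94868 - 250335} = - \frac{9904}{-345203} = \left(-9904\right) \left(- \frac{1}{345203}\right) = \frac{9904}{345203}$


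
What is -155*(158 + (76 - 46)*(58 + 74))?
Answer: -638290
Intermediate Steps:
-155*(158 + (76 - 46)*(58 + 74)) = -155*(158 + 30*132) = -155*(158 + 3960) = -155*4118 = -638290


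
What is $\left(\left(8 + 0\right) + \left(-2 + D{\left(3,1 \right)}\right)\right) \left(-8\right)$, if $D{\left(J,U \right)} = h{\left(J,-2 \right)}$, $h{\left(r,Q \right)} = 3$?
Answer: $-72$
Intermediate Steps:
$D{\left(J,U \right)} = 3$
$\left(\left(8 + 0\right) + \left(-2 + D{\left(3,1 \right)}\right)\right) \left(-8\right) = \left(\left(8 + 0\right) + \left(-2 + 3\right)\right) \left(-8\right) = \left(8 + 1\right) \left(-8\right) = 9 \left(-8\right) = -72$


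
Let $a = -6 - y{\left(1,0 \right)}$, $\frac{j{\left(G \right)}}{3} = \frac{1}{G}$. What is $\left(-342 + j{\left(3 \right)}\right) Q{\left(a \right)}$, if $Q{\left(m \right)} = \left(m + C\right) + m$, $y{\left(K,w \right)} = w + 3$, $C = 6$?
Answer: $4092$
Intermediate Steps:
$j{\left(G \right)} = \frac{3}{G}$
$y{\left(K,w \right)} = 3 + w$
$a = -9$ ($a = -6 - \left(3 + 0\right) = -6 - 3 = -9$)
$Q{\left(m \right)} = 6 + 2 m$ ($Q{\left(m \right)} = \left(m + 6\right) + m = \left(6 + m\right) + m = 6 + 2 m$)
$\left(-342 + j{\left(3 \right)}\right) Q{\left(a \right)} = \left(-342 + \frac{3}{3}\right) \left(6 + 2 \left(-9\right)\right) = \left(-342 + 3 \cdot \frac{1}{3}\right) \left(6 - 18\right) = \left(-342 + 1\right) \left(-12\right) = \left(-341\right) \left(-12\right) = 4092$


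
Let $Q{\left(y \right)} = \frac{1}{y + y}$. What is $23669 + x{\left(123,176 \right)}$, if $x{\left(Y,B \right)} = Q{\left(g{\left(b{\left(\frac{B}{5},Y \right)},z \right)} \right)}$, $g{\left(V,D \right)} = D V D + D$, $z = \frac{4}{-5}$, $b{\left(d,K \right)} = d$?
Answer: $\frac{128570133}{5432} \approx 23669.0$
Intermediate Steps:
$z = - \frac{4}{5}$ ($z = 4 \left(- \frac{1}{5}\right) = - \frac{4}{5} \approx -0.8$)
$g{\left(V,D \right)} = D + V D^{2}$ ($g{\left(V,D \right)} = V D^{2} + D = D + V D^{2}$)
$Q{\left(y \right)} = \frac{1}{2 y}$
$x{\left(Y,B \right)} = \frac{1}{2 \left(- \frac{4}{5} + \frac{16 B}{125}\right)}$ ($x{\left(Y,B \right)} = \frac{1}{2 \left(- \frac{4 \left(1 - \frac{4 \frac{B}{5}}{5}\right)}{5}\right)} = \frac{1}{2 \left(- \frac{4 \left(1 - \frac{4 B}{25}\right)}{5}\right)} = \frac{1}{2 \left(- \frac{4}{5} + \frac{16 B}{125}\right)}$)
$23669 + x{\left(123,176 \right)} = 23669 + \frac{125}{8 \left(-25 + 4 \cdot 176\right)} = 23669 + \frac{125}{8 \left(-25 + 704\right)} = 23669 + \frac{125}{8 \cdot 679} = 23669 + \frac{125}{8} \cdot \frac{1}{679} = 23669 + \frac{125}{5432} = \frac{128570133}{5432}$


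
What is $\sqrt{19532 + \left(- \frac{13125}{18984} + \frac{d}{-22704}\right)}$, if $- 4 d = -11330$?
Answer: $\frac{\sqrt{265610261936562}}{116616} \approx 139.75$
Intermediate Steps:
$d = \frac{5665}{2}$ ($d = \left(- \frac{1}{4}\right) \left(-11330\right) = \frac{5665}{2} \approx 2832.5$)
$\sqrt{19532 + \left(- \frac{13125}{18984} + \frac{d}{-22704}\right)} = \sqrt{19532 + \left(- \frac{13125}{18984} + \frac{5665}{2 \left(-22704\right)}\right)} = \sqrt{19532 + \left(\left(-13125\right) \frac{1}{18984} + \frac{5665}{2} \left(- \frac{1}{22704}\right)\right)} = \sqrt{19532 - \frac{380695}{466464}} = \sqrt{\frac{9110594153}{466464}} = \frac{\sqrt{265610261936562}}{116616}$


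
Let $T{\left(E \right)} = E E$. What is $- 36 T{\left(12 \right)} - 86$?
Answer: $-5270$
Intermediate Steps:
$T{\left(E \right)} = E^{2}$
$- 36 T{\left(12 \right)} - 86 = - 36 \cdot 12^{2} - 86 = \left(-36\right) 144 - 86 = -5184 - 86 = -5270$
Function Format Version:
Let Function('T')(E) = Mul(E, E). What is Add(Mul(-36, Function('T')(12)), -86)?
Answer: -5270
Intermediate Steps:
Function('T')(E) = Pow(E, 2)
Add(Mul(-36, Function('T')(12)), -86) = Add(Mul(-36, Pow(12, 2)), -86) = Add(Mul(-36, 144), -86) = Add(-5184, -86) = -5270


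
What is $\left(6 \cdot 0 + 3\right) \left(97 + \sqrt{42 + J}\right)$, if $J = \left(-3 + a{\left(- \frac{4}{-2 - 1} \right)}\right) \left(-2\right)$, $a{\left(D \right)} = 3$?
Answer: $291 + 3 \sqrt{42} \approx 310.44$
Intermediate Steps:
$J = 0$ ($J = \left(-3 + 3\right) \left(-2\right) = 0 \left(-2\right) = 0$)
$\left(6 \cdot 0 + 3\right) \left(97 + \sqrt{42 + J}\right) = \left(6 \cdot 0 + 3\right) \left(97 + \sqrt{42 + 0}\right) = \left(0 + 3\right) \left(97 + \sqrt{42}\right) = 3 \left(97 + \sqrt{42}\right) = 291 + 3 \sqrt{42}$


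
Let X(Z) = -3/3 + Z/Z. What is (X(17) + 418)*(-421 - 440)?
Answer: -359898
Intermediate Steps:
X(Z) = 0 (X(Z) = -3*⅓ + 1 = -1 + 1 = 0)
(X(17) + 418)*(-421 - 440) = (0 + 418)*(-421 - 440) = 418*(-861) = -359898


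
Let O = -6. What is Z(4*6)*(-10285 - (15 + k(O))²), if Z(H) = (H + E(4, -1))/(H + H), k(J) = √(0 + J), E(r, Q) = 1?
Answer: -32825/6 - 125*I*√6/8 ≈ -5470.8 - 38.273*I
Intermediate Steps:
k(J) = √J
Z(H) = (1 + H)/(2*H) (Z(H) = (H + 1)/(H + H) = (1 + H)/((2*H)) = (1 + H)*(1/(2*H)) = (1 + H)/(2*H))
Z(4*6)*(-10285 - (15 + k(O))²) = ((1 + 4*6)/(2*((4*6))))*(-10285 - (15 + √(-6))²) = ((½)*(1 + 24)/24)*(-10285 - (15 + I*√6)²) = ((½)*(1/24)*25)*(-10285 - (15 + I*√6)²) = 25*(-10285 - (15 + I*√6)²)/48 = -257125/48 - 25*(15 + I*√6)²/48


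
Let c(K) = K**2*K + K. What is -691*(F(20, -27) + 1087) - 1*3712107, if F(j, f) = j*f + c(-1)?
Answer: -4088702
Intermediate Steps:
c(K) = K + K**3 (c(K) = K**3 + K = K + K**3)
F(j, f) = -2 + f*j (F(j, f) = j*f + (-1 + (-1)**3) = f*j + (-1 - 1) = f*j - 2 = -2 + f*j)
-691*(F(20, -27) + 1087) - 1*3712107 = -691*((-2 - 27*20) + 1087) - 1*3712107 = -691*((-2 - 540) + 1087) - 3712107 = -691*(-542 + 1087) - 3712107 = -691*545 - 3712107 = -376595 - 3712107 = -4088702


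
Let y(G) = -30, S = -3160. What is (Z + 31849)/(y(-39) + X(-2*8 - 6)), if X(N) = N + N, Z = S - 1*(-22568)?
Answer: -51257/74 ≈ -692.66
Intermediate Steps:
Z = 19408 (Z = -3160 - 1*(-22568) = -3160 + 22568 = 19408)
X(N) = 2*N
(Z + 31849)/(y(-39) + X(-2*8 - 6)) = (19408 + 31849)/(-30 + 2*(-2*8 - 6)) = 51257/(-30 + 2*(-16 - 6)) = 51257/(-30 + 2*(-22)) = 51257/(-30 - 44) = 51257/(-74) = 51257*(-1/74) = -51257/74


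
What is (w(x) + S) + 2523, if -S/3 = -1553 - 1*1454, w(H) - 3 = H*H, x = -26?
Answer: 12223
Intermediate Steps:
w(H) = 3 + H² (w(H) = 3 + H*H = 3 + H²)
S = 9021 (S = -3*(-1553 - 1*1454) = -3*(-1553 - 1454) = -3*(-3007) = 9021)
(w(x) + S) + 2523 = ((3 + (-26)²) + 9021) + 2523 = ((3 + 676) + 9021) + 2523 = (679 + 9021) + 2523 = 9700 + 2523 = 12223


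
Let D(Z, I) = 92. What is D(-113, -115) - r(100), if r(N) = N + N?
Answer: -108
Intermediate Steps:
r(N) = 2*N
D(-113, -115) - r(100) = 92 - 2*100 = 92 - 1*200 = 92 - 200 = -108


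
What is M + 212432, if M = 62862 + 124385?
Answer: 399679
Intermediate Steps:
M = 187247
M + 212432 = 187247 + 212432 = 399679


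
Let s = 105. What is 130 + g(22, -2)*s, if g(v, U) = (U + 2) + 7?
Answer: 865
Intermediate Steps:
g(v, U) = 9 + U (g(v, U) = (2 + U) + 7 = 9 + U)
130 + g(22, -2)*s = 130 + (9 - 2)*105 = 130 + 7*105 = 130 + 735 = 865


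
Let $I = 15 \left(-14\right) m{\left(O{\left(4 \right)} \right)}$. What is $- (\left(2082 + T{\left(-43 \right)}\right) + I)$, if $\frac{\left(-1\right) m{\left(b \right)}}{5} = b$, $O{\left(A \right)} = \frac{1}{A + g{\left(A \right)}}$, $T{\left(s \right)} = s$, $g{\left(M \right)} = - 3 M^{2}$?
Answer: $- \frac{44333}{22} \approx -2015.1$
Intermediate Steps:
$O{\left(A \right)} = \frac{1}{A - 3 A^{2}}$
$m{\left(b \right)} = - 5 b$
$I = - \frac{525}{22}$ ($I = 15 \left(-14\right) \left(- 5 \left(- \frac{1}{4 \left(-1 + 3 \cdot 4\right)}\right)\right) = - 210 \left(- 5 \left(\left(-1\right) \frac{1}{4} \frac{1}{-1 + 12}\right)\right) = - 210 \left(- 5 \left(\left(-1\right) \frac{1}{4} \cdot \frac{1}{11}\right)\right) = - 210 \left(\left(-5\right) \left(- \frac{1}{44}\right)\right) = \left(-210\right) \frac{5}{44} = - \frac{525}{22} \approx -23.864$)
$- (\left(2082 + T{\left(-43 \right)}\right) + I) = - (\left(2082 - 43\right) - \frac{525}{22}) = - (2039 - \frac{525}{22}) = \left(-1\right) \frac{44333}{22} = - \frac{44333}{22}$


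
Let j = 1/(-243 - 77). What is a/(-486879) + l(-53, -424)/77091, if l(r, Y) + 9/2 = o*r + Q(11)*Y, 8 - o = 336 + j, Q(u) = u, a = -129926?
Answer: 1728741818791/4003625492160 ≈ 0.43179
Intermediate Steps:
j = -1/320 (j = 1/(-320) = -1/320 ≈ -0.0031250)
o = -104959/320 (o = 8 - (336 - 1/320) = 8 - 1*107519/320 = 8 - 107519/320 = -104959/320 ≈ -328.00)
l(r, Y) = -9/2 + 11*Y - 104959*r/320 (l(r, Y) = -9/2 + (-104959*r/320 + 11*Y) = -9/2 + (11*Y - 104959*r/320) = -9/2 + 11*Y - 104959*r/320)
a/(-486879) + l(-53, -424)/77091 = -129926/(-486879) + (-9/2 + 11*(-424) - 104959/320*(-53))/77091 = -129926*(-1/486879) + (-9/2 - 4664 + 5562827/320)*(1/77091) = 129926/486879 + (4068907/320)*(1/77091) = 129926/486879 + 4068907/24669120 = 1728741818791/4003625492160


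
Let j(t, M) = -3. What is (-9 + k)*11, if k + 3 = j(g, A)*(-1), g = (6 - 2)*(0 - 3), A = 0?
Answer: -99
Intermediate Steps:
g = -12 (g = 4*(-3) = -12)
k = 0 (k = -3 - 3*(-1) = -3 + 3 = 0)
(-9 + k)*11 = (-9 + 0)*11 = -9*11 = -99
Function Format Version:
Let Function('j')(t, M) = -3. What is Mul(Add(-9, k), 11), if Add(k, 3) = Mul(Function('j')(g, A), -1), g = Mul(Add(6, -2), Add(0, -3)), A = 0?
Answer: -99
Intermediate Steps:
g = -12 (g = Mul(4, -3) = -12)
k = 0 (k = Add(-3, Mul(-3, -1)) = Add(-3, 3) = 0)
Mul(Add(-9, k), 11) = Mul(Add(-9, 0), 11) = Mul(-9, 11) = -99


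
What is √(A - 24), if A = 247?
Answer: √223 ≈ 14.933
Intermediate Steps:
√(A - 24) = √(247 - 24) = √223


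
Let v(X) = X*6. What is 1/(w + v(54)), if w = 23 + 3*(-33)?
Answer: 1/248 ≈ 0.0040323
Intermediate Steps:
v(X) = 6*X
w = -76 (w = 23 - 99 = -76)
1/(w + v(54)) = 1/(-76 + 6*54) = 1/(-76 + 324) = 1/248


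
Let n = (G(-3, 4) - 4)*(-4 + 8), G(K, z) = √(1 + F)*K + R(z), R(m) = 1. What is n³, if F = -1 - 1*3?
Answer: 13824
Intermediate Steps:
F = -4 (F = -1 - 3 = -4)
G(K, z) = 1 + I*K*√3 (G(K, z) = √(1 - 4)*K + 1 = √(-3)*K + 1 = (I*√3)*K + 1 = I*K*√3 + 1 = 1 + I*K*√3)
n = -12 - 12*I*√3 (n = ((1 + I*(-3)*√3) - 4)*(-4 + 8) = ((1 - 3*I*√3) - 4)*4 = (-3 - 3*I*√3)*4 = -12 - 12*I*√3 ≈ -12.0 - 20.785*I)
n³ = (-12 - 12*I*√3)³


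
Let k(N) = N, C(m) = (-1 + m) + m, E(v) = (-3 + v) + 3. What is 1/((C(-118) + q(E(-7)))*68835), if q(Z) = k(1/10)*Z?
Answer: -2/32724159 ≈ -6.1117e-8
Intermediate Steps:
E(v) = v
C(m) = -1 + 2*m
q(Z) = Z/10
1/((C(-118) + q(E(-7)))*68835) = 1/(((-1 + 2*(-118)) + (⅒)*(-7))*68835) = (1/68835)/((-1 - 236) - 7/10) = (1/68835)/(-237 - 7/10) = (1/68835)/(-2377/10) = -10/2377*1/68835 = -2/32724159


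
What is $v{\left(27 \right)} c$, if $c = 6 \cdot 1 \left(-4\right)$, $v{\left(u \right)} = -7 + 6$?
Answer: $24$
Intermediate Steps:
$v{\left(u \right)} = -1$
$c = -24$ ($c = 6 \left(-4\right) = -24$)
$v{\left(27 \right)} c = \left(-1\right) \left(-24\right) = 24$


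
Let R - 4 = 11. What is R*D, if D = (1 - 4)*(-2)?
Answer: 90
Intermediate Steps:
R = 15 (R = 4 + 11 = 15)
D = 6 (D = -3*(-2) = 6)
R*D = 15*6 = 90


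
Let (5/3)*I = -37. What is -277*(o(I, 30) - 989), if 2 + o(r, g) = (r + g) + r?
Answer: 1392479/5 ≈ 2.7850e+5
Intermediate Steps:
I = -111/5 (I = (⅗)*(-37) = -111/5 ≈ -22.200)
o(r, g) = -2 + g + 2*r (o(r, g) = -2 + ((r + g) + r) = -2 + ((g + r) + r) = -2 + (g + 2*r) = -2 + g + 2*r)
-277*(o(I, 30) - 989) = -277*((-2 + 30 + 2*(-111/5)) - 989) = -277*((-2 + 30 - 222/5) - 989) = -277*(-82/5 - 989) = -277*(-5027/5) = 1392479/5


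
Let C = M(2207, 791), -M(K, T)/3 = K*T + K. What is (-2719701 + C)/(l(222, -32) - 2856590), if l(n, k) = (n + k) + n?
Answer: 7963533/2856178 ≈ 2.7882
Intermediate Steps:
M(K, T) = -3*K - 3*K*T (M(K, T) = -3*(K*T + K) = -3*(K + K*T) = -3*K - 3*K*T)
l(n, k) = k + 2*n (l(n, k) = (k + n) + n = k + 2*n)
C = -5243832 (C = -3*2207*(1 + 791) = -3*2207*792 = -5243832)
(-2719701 + C)/(l(222, -32) - 2856590) = (-2719701 - 5243832)/((-32 + 2*222) - 2856590) = -7963533/((-32 + 444) - 2856590) = -7963533/(412 - 2856590) = -7963533/(-2856178) = -7963533*(-1/2856178) = 7963533/2856178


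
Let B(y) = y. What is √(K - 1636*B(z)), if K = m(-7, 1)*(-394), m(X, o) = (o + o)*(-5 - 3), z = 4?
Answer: 4*I*√15 ≈ 15.492*I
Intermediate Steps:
m(X, o) = -16*o (m(X, o) = (2*o)*(-8) = -16*o)
K = 6304 (K = -16*1*(-394) = -16*(-394) = 6304)
√(K - 1636*B(z)) = √(6304 - 1636*4) = √(6304 - 6544) = √(-240) = 4*I*√15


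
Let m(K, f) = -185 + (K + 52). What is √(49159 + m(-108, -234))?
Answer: √48918 ≈ 221.17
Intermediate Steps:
m(K, f) = -133 + K (m(K, f) = -185 + (52 + K) = -133 + K)
√(49159 + m(-108, -234)) = √(49159 + (-133 - 108)) = √(49159 - 241) = √48918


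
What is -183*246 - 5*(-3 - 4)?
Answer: -44983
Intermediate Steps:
-183*246 - 5*(-3 - 4) = -45018 - 5*(-7) = -45018 + 35 = -44983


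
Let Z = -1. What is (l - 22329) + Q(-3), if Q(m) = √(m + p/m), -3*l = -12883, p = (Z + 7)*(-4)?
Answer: -54104/3 + √5 ≈ -18032.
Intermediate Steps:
p = -24 (p = (-1 + 7)*(-4) = 6*(-4) = -24)
l = 12883/3 (l = -⅓*(-12883) = 12883/3 ≈ 4294.3)
Q(m) = √(m - 24/m)
(l - 22329) + Q(-3) = (12883/3 - 22329) + √(-3 - 24/(-3)) = -54104/3 + √(-3 - 24*(-⅓)) = -54104/3 + √(-3 + 8) = -54104/3 + √5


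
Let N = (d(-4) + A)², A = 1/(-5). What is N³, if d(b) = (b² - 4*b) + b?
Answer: 7212549413161/15625 ≈ 4.6160e+8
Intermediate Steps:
d(b) = b² - 3*b
A = -⅕ ≈ -0.20000
N = 19321/25 (N = (-4*(-3 - 4) - ⅕)² = (-4*(-7) - ⅕)² = (28 - ⅕)² = (139/5)² = 19321/25 ≈ 772.84)
N³ = (19321/25)³ = 7212549413161/15625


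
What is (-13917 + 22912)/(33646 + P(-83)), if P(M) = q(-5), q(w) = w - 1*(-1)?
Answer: 1285/4806 ≈ 0.26737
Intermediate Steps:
q(w) = 1 + w (q(w) = w + 1 = 1 + w)
P(M) = -4 (P(M) = 1 - 5 = -4)
(-13917 + 22912)/(33646 + P(-83)) = (-13917 + 22912)/(33646 - 4) = 8995/33642 = 8995*(1/33642) = 1285/4806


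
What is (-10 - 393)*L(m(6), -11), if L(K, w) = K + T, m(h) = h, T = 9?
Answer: -6045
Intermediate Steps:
L(K, w) = 9 + K (L(K, w) = K + 9 = 9 + K)
(-10 - 393)*L(m(6), -11) = (-10 - 393)*(9 + 6) = -403*15 = -6045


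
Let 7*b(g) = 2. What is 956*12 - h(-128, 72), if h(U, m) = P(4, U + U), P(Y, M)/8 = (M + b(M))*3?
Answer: 123264/7 ≈ 17609.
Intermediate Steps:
b(g) = 2/7 (b(g) = (⅐)*2 = 2/7)
P(Y, M) = 48/7 + 24*M (P(Y, M) = 8*((M + 2/7)*3) = 8*((2/7 + M)*3) = 8*(6/7 + 3*M) = 48/7 + 24*M)
h(U, m) = 48/7 + 48*U (h(U, m) = 48/7 + 24*(U + U) = 48/7 + 24*(2*U) = 48/7 + 48*U)
956*12 - h(-128, 72) = 956*12 - (48/7 + 48*(-128)) = 11472 - (48/7 - 6144) = 11472 - 1*(-42960/7) = 11472 + 42960/7 = 123264/7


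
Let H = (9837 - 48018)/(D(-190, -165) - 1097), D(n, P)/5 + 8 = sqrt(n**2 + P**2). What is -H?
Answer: 3946527/26396 + 86775*sqrt(2533)/26396 ≈ 314.97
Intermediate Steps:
D(n, P) = -40 + 5*sqrt(P**2 + n**2) (D(n, P) = -40 + 5*sqrt(n**2 + P**2) = -40 + 5*sqrt(P**2 + n**2))
H = -38181/(-1137 + 25*sqrt(2533)) (H = (9837 - 48018)/((-40 + 5*sqrt((-165)**2 + (-190)**2)) - 1097) = -38181/((-40 + 5*sqrt(27225 + 36100)) - 1097) = -38181/((-40 + 5*sqrt(63325)) - 1097) = -38181/((-40 + 5*(5*sqrt(2533))) - 1097) = -38181/((-40 + 25*sqrt(2533)) - 1097) = -38181/(-1137 + 25*sqrt(2533)) ≈ -314.97)
-H = -(-3946527/26396 - 86775*sqrt(2533)/26396) = 3946527/26396 + 86775*sqrt(2533)/26396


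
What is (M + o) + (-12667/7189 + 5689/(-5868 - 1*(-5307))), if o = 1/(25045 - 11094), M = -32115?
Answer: -258230479794652/8037826797 ≈ -32127.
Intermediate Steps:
o = 1/13951 ≈ 7.1679e-5
(M + o) + (-12667/7189 + 5689/(-5868 - 1*(-5307))) = (-32115 + 1/13951) + (-12667/7189 + 5689/(-5868 - 1*(-5307))) = -448036364/13951 + (-12667*1/7189 + 5689/(-5868 + 5307)) = -448036364/13951 + (-12667/7189 + 5689/(-561)) = -448036364/13951 + (-12667/7189 + 5689*(-1/561)) = -448036364/13951 + (-12667/7189 - 5689/561) = -448036364/13951 - 48004408/4033029 = -258230479794652/8037826797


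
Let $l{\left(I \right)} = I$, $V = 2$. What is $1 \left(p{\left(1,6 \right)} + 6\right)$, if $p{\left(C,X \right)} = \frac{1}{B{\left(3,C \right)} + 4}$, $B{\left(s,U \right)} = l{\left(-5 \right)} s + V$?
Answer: $\frac{53}{9} \approx 5.8889$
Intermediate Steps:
$B{\left(s,U \right)} = 2 - 5 s$ ($B{\left(s,U \right)} = - 5 s + 2 = 2 - 5 s$)
$p{\left(C,X \right)} = - \frac{1}{9}$ ($p{\left(C,X \right)} = \frac{1}{\left(2 - 15\right) + 4} = \frac{1}{-13 + 4} = \frac{1}{-9} = - \frac{1}{9}$)
$1 \left(p{\left(1,6 \right)} + 6\right) = 1 \left(- \frac{1}{9} + 6\right) = 1 \cdot \frac{53}{9} = \frac{53}{9}$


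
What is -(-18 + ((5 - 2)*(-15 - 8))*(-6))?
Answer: -396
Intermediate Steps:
-(-18 + ((5 - 2)*(-15 - 8))*(-6)) = -(-18 + (3*(-23))*(-6)) = -(-18 - 69*(-6)) = -(-18 + 414) = -1*396 = -396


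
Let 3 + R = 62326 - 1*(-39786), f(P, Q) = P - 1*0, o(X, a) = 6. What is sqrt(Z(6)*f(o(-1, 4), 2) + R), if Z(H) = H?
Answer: sqrt(102145) ≈ 319.60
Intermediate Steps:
f(P, Q) = P (f(P, Q) = P + 0 = P)
R = 102109 (R = -3 + (62326 - 1*(-39786)) = -3 + (62326 + 39786) = -3 + 102112 = 102109)
sqrt(Z(6)*f(o(-1, 4), 2) + R) = sqrt(6*6 + 102109) = sqrt(36 + 102109) = sqrt(102145)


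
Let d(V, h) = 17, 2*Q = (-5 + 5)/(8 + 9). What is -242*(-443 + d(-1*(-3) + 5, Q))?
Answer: 103092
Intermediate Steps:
Q = 0 (Q = ((-5 + 5)/(8 + 9))/2 = (0/17)/2 = (0*(1/17))/2 = (½)*0 = 0)
-242*(-443 + d(-1*(-3) + 5, Q)) = -242*(-443 + 17) = -242*(-426) = 103092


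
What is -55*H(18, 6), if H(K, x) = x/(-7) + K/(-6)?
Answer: 1485/7 ≈ 212.14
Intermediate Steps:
H(K, x) = -K/6 - x/7 (H(K, x) = x*(-1/7) + K*(-1/6) = -x/7 - K/6 = -K/6 - x/7)
-55*H(18, 6) = -55*(-1/6*18 - 1/7*6) = -55*(-3 - 6/7) = -55*(-27/7) = 1485/7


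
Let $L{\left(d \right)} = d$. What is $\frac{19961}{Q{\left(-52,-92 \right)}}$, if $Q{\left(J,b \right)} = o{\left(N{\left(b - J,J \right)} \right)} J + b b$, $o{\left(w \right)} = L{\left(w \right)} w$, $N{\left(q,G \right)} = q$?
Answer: $- \frac{19961}{74736} \approx -0.26709$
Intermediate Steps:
$o{\left(w \right)} = w^{2}$ ($o{\left(w \right)} = w w = w^{2}$)
$Q{\left(J,b \right)} = b^{2} + J \left(b - J\right)^{2}$ ($Q{\left(J,b \right)} = \left(b - J\right)^{2} J + b b = J \left(b - J\right)^{2} + b^{2} = b^{2} + J \left(b - J\right)^{2}$)
$\frac{19961}{Q{\left(-52,-92 \right)}} = \frac{19961}{\left(-92\right)^{2} - 52 \left(-52 - -92\right)^{2}} = \frac{19961}{8464 - 52 \left(-52 + 92\right)^{2}} = \frac{19961}{8464 - 52 \cdot 40^{2}} = \frac{19961}{8464 - 83200} = \frac{19961}{-74736} = 19961 \left(- \frac{1}{74736}\right) = - \frac{19961}{74736}$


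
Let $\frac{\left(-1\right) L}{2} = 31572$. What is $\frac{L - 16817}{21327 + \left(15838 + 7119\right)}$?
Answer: $- \frac{79961}{44284} \approx -1.8056$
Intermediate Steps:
$L = -63144$ ($L = \left(-2\right) 31572 = -63144$)
$\frac{L - 16817}{21327 + \left(15838 + 7119\right)} = \frac{-63144 - 16817}{21327 + \left(15838 + 7119\right)} = - \frac{79961}{21327 + 22957} = - \frac{79961}{44284}$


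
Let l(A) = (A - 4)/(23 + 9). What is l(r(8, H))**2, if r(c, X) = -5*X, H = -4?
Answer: 1/4 ≈ 0.25000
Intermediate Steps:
l(A) = -1/8 + A/32 (l(A) = (-4 + A)/32 = (-4 + A)*(1/32) = -1/8 + A/32)
l(r(8, H))**2 = (-1/8 + (-5*(-4))/32)**2 = (-1/8 + (1/32)*20)**2 = (-1/8 + 5/8)**2 = (1/2)**2 = 1/4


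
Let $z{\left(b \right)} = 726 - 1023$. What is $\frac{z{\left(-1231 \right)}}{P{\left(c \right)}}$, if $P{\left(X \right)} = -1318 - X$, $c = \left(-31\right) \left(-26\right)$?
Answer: $\frac{33}{236} \approx 0.13983$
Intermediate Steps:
$c = 806$
$z{\left(b \right)} = -297$
$\frac{z{\left(-1231 \right)}}{P{\left(c \right)}} = - \frac{297}{-1318 - 806} = - \frac{297}{-2124} = \left(-297\right) \left(- \frac{1}{2124}\right) = \frac{33}{236}$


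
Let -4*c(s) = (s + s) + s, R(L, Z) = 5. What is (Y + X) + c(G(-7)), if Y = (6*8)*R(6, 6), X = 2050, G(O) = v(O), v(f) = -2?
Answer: 4583/2 ≈ 2291.5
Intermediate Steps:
G(O) = -2
c(s) = -3*s/4 (c(s) = -((s + s) + s)/4 = -(2*s + s)/4 = -3*s/4)
Y = 240 (Y = (6*8)*5 = 48*5 = 240)
(Y + X) + c(G(-7)) = (240 + 2050) - 3/4*(-2) = 2290 + 3/2 = 4583/2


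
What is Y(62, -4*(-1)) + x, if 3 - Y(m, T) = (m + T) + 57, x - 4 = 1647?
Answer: 1531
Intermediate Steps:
x = 1651 (x = 4 + 1647 = 1651)
Y(m, T) = -54 - T - m (Y(m, T) = 3 - ((m + T) + 57) = 3 - ((T + m) + 57) = 3 - (57 + T + m) = 3 + (-57 - T - m) = -54 - T - m)
Y(62, -4*(-1)) + x = (-54 - (-4)*(-1) - 1*62) + 1651 = (-54 - 1*4 - 62) + 1651 = (-54 - 4 - 62) + 1651 = -120 + 1651 = 1531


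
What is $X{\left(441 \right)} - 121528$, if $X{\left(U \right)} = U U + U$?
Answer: $73394$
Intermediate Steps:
$X{\left(U \right)} = U + U^{2}$ ($X{\left(U \right)} = U^{2} + U = U + U^{2}$)
$X{\left(441 \right)} - 121528 = 441 \left(1 + 441\right) - 121528 = 441 \cdot 442 - 121528 = 194922 - 121528 = 73394$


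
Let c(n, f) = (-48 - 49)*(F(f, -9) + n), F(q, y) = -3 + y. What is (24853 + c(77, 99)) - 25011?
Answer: -6463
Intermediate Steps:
c(n, f) = 1164 - 97*n (c(n, f) = (-48 - 49)*((-3 - 9) + n) = -97*(-12 + n) = 1164 - 97*n)
(24853 + c(77, 99)) - 25011 = (24853 + (1164 - 97*77)) - 25011 = (24853 + (1164 - 7469)) - 25011 = (24853 - 6305) - 25011 = 18548 - 25011 = -6463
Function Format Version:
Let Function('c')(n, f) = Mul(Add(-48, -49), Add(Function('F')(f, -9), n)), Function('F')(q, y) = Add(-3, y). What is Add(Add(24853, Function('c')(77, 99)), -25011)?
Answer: -6463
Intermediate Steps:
Function('c')(n, f) = Add(1164, Mul(-97, n)) (Function('c')(n, f) = Mul(Add(-48, -49), Add(Add(-3, -9), n)) = Mul(-97, Add(-12, n)) = Add(1164, Mul(-97, n)))
Add(Add(24853, Function('c')(77, 99)), -25011) = Add(Add(24853, Add(1164, Mul(-97, 77))), -25011) = Add(Add(24853, Add(1164, -7469)), -25011) = Add(Add(24853, -6305), -25011) = Add(18548, -25011) = -6463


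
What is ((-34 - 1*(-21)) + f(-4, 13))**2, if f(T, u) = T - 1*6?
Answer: 529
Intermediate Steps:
f(T, u) = -6 + T (f(T, u) = T - 6 = -6 + T)
((-34 - 1*(-21)) + f(-4, 13))**2 = ((-34 - 1*(-21)) + (-6 - 4))**2 = ((-34 + 21) - 10)**2 = (-13 - 10)**2 = (-23)**2 = 529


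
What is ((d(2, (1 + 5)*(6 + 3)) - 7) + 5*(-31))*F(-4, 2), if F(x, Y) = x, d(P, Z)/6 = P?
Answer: 600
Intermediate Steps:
d(P, Z) = 6*P
((d(2, (1 + 5)*(6 + 3)) - 7) + 5*(-31))*F(-4, 2) = ((6*2 - 7) + 5*(-31))*(-4) = ((12 - 7) - 155)*(-4) = (5 - 155)*(-4) = -150*(-4) = 600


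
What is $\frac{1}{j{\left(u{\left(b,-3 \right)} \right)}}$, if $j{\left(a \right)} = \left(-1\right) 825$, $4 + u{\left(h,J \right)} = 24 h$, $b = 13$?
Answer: $- \frac{1}{825} \approx -0.0012121$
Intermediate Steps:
$u{\left(h,J \right)} = -4 + 24 h$
$j{\left(a \right)} = -825$
$\frac{1}{j{\left(u{\left(b,-3 \right)} \right)}} = \frac{1}{-825} = - \frac{1}{825}$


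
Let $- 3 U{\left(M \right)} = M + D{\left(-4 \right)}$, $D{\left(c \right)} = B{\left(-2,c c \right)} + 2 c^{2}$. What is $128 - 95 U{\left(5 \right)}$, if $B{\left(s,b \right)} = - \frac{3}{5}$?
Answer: $\frac{3842}{3} \approx 1280.7$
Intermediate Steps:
$B{\left(s,b \right)} = - \frac{3}{5}$ ($B{\left(s,b \right)} = \left(-3\right) \frac{1}{5} = - \frac{3}{5}$)
$D{\left(c \right)} = - \frac{3}{5} + 2 c^{2}$
$U{\left(M \right)} = - \frac{157}{15} - \frac{M}{3}$ ($U{\left(M \right)} = - \frac{M - \left(\frac{3}{5} - 2 \left(-4\right)^{2}\right)}{3} = - \frac{M + \left(- \frac{3}{5} + 2 \cdot 16\right)}{3} = - \frac{M + \left(- \frac{3}{5} + 32\right)}{3} = - \frac{M + \frac{157}{5}}{3} = - \frac{\frac{157}{5} + M}{3} = - \frac{157}{15} - \frac{M}{3}$)
$128 - 95 U{\left(5 \right)} = 128 - 95 \left(- \frac{157}{15} - \frac{5}{3}\right) = 128 - - \frac{3458}{3} = 128 + \frac{3458}{3} = \frac{3842}{3}$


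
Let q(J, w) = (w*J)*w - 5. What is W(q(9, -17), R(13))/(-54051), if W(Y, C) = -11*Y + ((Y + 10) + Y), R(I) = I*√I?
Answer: 23354/54051 ≈ 0.43207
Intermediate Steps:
R(I) = I^(3/2)
q(J, w) = -5 + J*w² (q(J, w) = (J*w)*w - 5 = J*w² - 5 = -5 + J*w²)
W(Y, C) = 10 - 9*Y (W(Y, C) = -11*Y + ((10 + Y) + Y) = -11*Y + (10 + 2*Y) = 10 - 9*Y)
W(q(9, -17), R(13))/(-54051) = (10 - 9*(-5 + 9*(-17)²))/(-54051) = (10 - 9*(-5 + 9*289))*(-1/54051) = (10 - 9*(-5 + 2601))*(-1/54051) = (10 - 9*2596)*(-1/54051) = (10 - 23364)*(-1/54051) = -23354*(-1/54051) = 23354/54051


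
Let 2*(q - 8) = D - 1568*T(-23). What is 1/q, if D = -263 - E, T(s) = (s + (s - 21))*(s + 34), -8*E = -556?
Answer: 4/2310599 ≈ 1.7312e-6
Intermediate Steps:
E = 139/2 (E = -⅛*(-556) = 139/2 ≈ 69.500)
T(s) = (-21 + 2*s)*(34 + s) (T(s) = (s + (-21 + s))*(34 + s) = (-21 + 2*s)*(34 + s))
D = -665/2 (D = -263 - 1*139/2 = -263 - 139/2 = -665/2 ≈ -332.50)
q = 2310599/4 (q = 8 + (-665/2 - 1568*(-714 + 2*(-23)² + 47*(-23)))/2 = 8 + (-665/2 - 1568*(-714 + 2*529 - 1081))/2 = 8 + (-665/2 - 1568*(-714 + 1058 - 1081))/2 = 8 + (-665/2 - 1568*(-737))/2 = 8 + (-665/2 + 1155616)/2 = 8 + (½)*(2310567/2) = 8 + 2310567/4 = 2310599/4 ≈ 5.7765e+5)
1/q = 1/(2310599/4) = 4/2310599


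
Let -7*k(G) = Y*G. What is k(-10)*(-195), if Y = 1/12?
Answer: -325/14 ≈ -23.214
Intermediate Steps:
Y = 1/12 ≈ 0.083333
k(G) = -G/84
k(-10)*(-195) = -1/84*(-10)*(-195) = (5/42)*(-195) = -325/14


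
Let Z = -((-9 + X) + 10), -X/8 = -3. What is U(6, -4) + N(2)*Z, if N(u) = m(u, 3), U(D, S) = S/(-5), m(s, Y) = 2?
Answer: -246/5 ≈ -49.200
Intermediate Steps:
X = 24 (X = -8*(-3) = 24)
U(D, S) = -S/5 (U(D, S) = S*(-1/5) = -S/5)
N(u) = 2
Z = -25 (Z = -((-9 + 24) + 10) = -(15 + 10) = -1*25 = -25)
U(6, -4) + N(2)*Z = -1/5*(-4) + 2*(-25) = 4/5 - 50 = -246/5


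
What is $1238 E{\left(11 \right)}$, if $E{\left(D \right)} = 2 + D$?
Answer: $16094$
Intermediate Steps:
$1238 E{\left(11 \right)} = 1238 \left(2 + 11\right) = 1238 \cdot 13 = 16094$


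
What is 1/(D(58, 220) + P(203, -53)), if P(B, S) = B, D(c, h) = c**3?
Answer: 1/195315 ≈ 5.1199e-6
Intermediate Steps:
1/(D(58, 220) + P(203, -53)) = 1/(58**3 + 203) = 1/(195112 + 203) = 1/195315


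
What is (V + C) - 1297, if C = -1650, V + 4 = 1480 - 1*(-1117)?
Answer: -354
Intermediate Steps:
V = 2593 (V = -4 + (1480 - 1*(-1117)) = -4 + (1480 + 1117) = -4 + 2597 = 2593)
(V + C) - 1297 = (2593 - 1650) - 1297 = 943 - 1297 = -354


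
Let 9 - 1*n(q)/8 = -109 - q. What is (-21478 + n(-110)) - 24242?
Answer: -45656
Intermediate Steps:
n(q) = 944 + 8*q (n(q) = 72 - 8*(-109 - q) = 72 + (872 + 8*q) = 944 + 8*q)
(-21478 + n(-110)) - 24242 = (-21478 + (944 + 8*(-110))) - 24242 = (-21478 + (944 - 880)) - 24242 = (-21478 + 64) - 24242 = -21414 - 24242 = -45656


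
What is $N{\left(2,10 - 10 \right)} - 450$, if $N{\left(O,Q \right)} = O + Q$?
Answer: $-448$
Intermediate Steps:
$N{\left(2,10 - 10 \right)} - 450 = \left(2 + \left(10 - 10\right)\right) - 450 = \left(2 + 0\right) - 450 = 2 - 450 = -448$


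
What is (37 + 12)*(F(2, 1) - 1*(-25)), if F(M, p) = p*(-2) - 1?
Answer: 1078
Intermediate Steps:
F(M, p) = -1 - 2*p (F(M, p) = -2*p - 1 = -1 - 2*p)
(37 + 12)*(F(2, 1) - 1*(-25)) = (37 + 12)*((-1 - 2*1) - 1*(-25)) = 49*((-1 - 2) + 25) = 49*(-3 + 25) = 49*22 = 1078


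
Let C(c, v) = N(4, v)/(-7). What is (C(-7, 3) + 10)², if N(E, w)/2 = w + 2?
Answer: 3600/49 ≈ 73.469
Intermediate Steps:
N(E, w) = 4 + 2*w (N(E, w) = 2*(w + 2) = 2*(2 + w) = 4 + 2*w)
C(c, v) = -4/7 - 2*v/7 (C(c, v) = (4 + 2*v)/(-7) = (4 + 2*v)*(-⅐) = -4/7 - 2*v/7)
(C(-7, 3) + 10)² = ((-4/7 - 2/7*3) + 10)² = ((-4/7 - 6/7) + 10)² = (-10/7 + 10)² = (60/7)² = 3600/49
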